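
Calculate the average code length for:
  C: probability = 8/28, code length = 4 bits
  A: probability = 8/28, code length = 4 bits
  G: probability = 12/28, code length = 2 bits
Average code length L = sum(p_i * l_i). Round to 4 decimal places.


Weighted contributions p_i * l_i:
  C: (8/28) * 4 = 32/28
  A: (8/28) * 4 = 32/28
  G: (12/28) * 2 = 24/28
Sum = (32 + 32 + 24)/28 = 88/28

L = 88/28 = 3.1429 bits/symbol


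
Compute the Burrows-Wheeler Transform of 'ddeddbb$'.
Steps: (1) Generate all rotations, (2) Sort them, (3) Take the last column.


Rotations (sorted):
  0: $ddeddbb -> last char: b
  1: b$ddeddb -> last char: b
  2: bb$ddedd -> last char: d
  3: dbb$dded -> last char: d
  4: ddbb$dde -> last char: e
  5: ddeddbb$ -> last char: $
  6: deddbb$d -> last char: d
  7: eddbb$dd -> last char: d


BWT = bbdde$dd


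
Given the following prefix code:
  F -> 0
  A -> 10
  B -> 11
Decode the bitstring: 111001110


Decoding step by step:
Bits 11 -> B
Bits 10 -> A
Bits 0 -> F
Bits 11 -> B
Bits 10 -> A


Decoded message: BAFBA


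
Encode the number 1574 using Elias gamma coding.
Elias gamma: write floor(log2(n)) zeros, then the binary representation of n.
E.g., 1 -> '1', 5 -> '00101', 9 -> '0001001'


num_bits = floor(log2(1574)) + 1 = 11
leading_zeros = num_bits - 1 = 10
binary(1574) = 11000100110

Elias gamma(1574) = '0000000000' + '11000100110' = 000000000011000100110 (21 bits)


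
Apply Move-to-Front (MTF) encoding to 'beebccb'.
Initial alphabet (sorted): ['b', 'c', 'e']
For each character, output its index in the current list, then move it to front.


MTF encoding:
'b': index 0 in ['b', 'c', 'e'] -> ['b', 'c', 'e']
'e': index 2 in ['b', 'c', 'e'] -> ['e', 'b', 'c']
'e': index 0 in ['e', 'b', 'c'] -> ['e', 'b', 'c']
'b': index 1 in ['e', 'b', 'c'] -> ['b', 'e', 'c']
'c': index 2 in ['b', 'e', 'c'] -> ['c', 'b', 'e']
'c': index 0 in ['c', 'b', 'e'] -> ['c', 'b', 'e']
'b': index 1 in ['c', 'b', 'e'] -> ['b', 'c', 'e']


Output: [0, 2, 0, 1, 2, 0, 1]


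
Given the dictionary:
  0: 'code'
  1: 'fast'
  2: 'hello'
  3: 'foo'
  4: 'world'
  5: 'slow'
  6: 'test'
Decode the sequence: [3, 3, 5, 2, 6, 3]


Look up each index in the dictionary:
  3 -> 'foo'
  3 -> 'foo'
  5 -> 'slow'
  2 -> 'hello'
  6 -> 'test'
  3 -> 'foo'

Decoded: "foo foo slow hello test foo"


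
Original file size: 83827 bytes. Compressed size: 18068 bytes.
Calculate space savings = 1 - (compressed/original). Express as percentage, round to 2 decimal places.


ratio = compressed/original = 18068/83827 = 0.215539
savings = 1 - ratio = 1 - 0.215539 = 0.784461
as a percentage: 0.784461 * 100 = 78.45%

Space savings = 1 - 18068/83827 = 78.45%


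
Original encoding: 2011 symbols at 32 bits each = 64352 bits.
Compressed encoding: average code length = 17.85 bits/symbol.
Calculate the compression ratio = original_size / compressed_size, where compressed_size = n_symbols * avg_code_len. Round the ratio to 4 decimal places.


original_size = n_symbols * orig_bits = 2011 * 32 = 64352 bits
compressed_size = n_symbols * avg_code_len = 2011 * 17.85 = 35896.35 bits
ratio = original_size / compressed_size = 64352 / 35896.35 = 1.7927

Compression ratio = 1.7927


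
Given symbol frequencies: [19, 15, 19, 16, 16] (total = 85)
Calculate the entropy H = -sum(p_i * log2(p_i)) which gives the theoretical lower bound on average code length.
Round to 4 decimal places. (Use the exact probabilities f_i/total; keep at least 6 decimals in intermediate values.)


Per-symbol terms -p_i * log2(p_i) with p_i = f_i/85:
  p = 19/85 = 0.223529: log2(p) = -2.161463, -p*log2(p) = 0.483151
  p = 15/85 = 0.176471: log2(p) = -2.502500, -p*log2(p) = 0.441618
  p = 19/85 = 0.223529: log2(p) = -2.161463, -p*log2(p) = 0.483151
  p = 16/85 = 0.188235: log2(p) = -2.409391, -p*log2(p) = 0.453532
  p = 16/85 = 0.188235: log2(p) = -2.409391, -p*log2(p) = 0.453532
H = 0.483151 + 0.441618 + 0.483151 + 0.453532 + 0.453532 = 2.314984

H = 2.315 bits/symbol


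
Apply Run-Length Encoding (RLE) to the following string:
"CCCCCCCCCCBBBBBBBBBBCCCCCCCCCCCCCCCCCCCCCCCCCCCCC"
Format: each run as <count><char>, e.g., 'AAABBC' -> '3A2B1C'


Scanning runs left to right:
  i=0: run of 'C' x 10 -> '10C'
  i=10: run of 'B' x 10 -> '10B'
  i=20: run of 'C' x 29 -> '29C'

RLE = 10C10B29C


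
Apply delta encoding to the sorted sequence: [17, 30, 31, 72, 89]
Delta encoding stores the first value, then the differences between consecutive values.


First value: 17
Deltas:
  30 - 17 = 13
  31 - 30 = 1
  72 - 31 = 41
  89 - 72 = 17


Delta encoded: [17, 13, 1, 41, 17]


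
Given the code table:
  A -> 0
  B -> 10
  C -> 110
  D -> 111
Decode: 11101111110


Decoding:
111 -> D
0 -> A
111 -> D
111 -> D
0 -> A


Result: DADDA


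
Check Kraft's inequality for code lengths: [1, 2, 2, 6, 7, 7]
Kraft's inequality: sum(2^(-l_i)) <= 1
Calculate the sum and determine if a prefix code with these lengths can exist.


Sum = 2^(-1) + 2^(-2) + 2^(-2) + 2^(-6) + 2^(-7) + 2^(-7)
    = 0.5 + 0.25 + 0.25 + 0.015625 + 0.0078125 + 0.0078125
    = 132/128 = 1.03125
Since 1.03125 > 1, Kraft's inequality is NOT satisfied.
A prefix code with these lengths CANNOT exist.

Kraft sum = 1.03125. Not satisfied.


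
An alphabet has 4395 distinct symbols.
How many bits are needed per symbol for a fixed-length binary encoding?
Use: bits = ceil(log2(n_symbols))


log2(4395) = 12.1016
Bracket: 2^12 = 4096 < 4395 <= 2^13 = 8192
So ceil(log2(4395)) = 13

bits = ceil(log2(4395)) = ceil(12.1016) = 13 bits


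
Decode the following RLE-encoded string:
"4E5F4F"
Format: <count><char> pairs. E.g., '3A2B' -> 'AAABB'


Expanding each <count><char> pair:
  4E -> 'EEEE'
  5F -> 'FFFFF'
  4F -> 'FFFF'

Decoded = EEEEFFFFFFFFF


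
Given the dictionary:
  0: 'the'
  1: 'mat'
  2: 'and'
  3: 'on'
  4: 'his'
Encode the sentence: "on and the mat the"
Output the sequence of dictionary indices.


Look up each word in the dictionary:
  'on' -> 3
  'and' -> 2
  'the' -> 0
  'mat' -> 1
  'the' -> 0

Encoded: [3, 2, 0, 1, 0]


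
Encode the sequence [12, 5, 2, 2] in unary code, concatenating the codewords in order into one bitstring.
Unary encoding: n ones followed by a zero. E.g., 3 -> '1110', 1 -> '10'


Encode each number as n ones followed by a terminating 0:
  12 -> 1111111111110 (13 bits)
  5 -> 111110 (6 bits)
  2 -> 110 (3 bits)
  2 -> 110 (3 bits)
Total length = 13 + 6 + 3 + 3 = 25 bits.

Unary([12, 5, 2, 2]) = 1111111111110111110110110 (25 bits)


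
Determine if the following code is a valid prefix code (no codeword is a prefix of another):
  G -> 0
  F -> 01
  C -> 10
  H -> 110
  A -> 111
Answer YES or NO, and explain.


Checking each pair (does one codeword prefix another?):
  G='0' vs F='01': prefix -- VIOLATION

NO -- this is NOT a valid prefix code. G (0) is a prefix of F (01).


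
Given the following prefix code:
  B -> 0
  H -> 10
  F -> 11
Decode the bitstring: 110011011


Decoding step by step:
Bits 11 -> F
Bits 0 -> B
Bits 0 -> B
Bits 11 -> F
Bits 0 -> B
Bits 11 -> F


Decoded message: FBBFBF


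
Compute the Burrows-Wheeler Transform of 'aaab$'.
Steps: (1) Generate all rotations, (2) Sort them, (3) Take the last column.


Rotations (sorted):
  0: $aaab -> last char: b
  1: aaab$ -> last char: $
  2: aab$a -> last char: a
  3: ab$aa -> last char: a
  4: b$aaa -> last char: a


BWT = b$aaa


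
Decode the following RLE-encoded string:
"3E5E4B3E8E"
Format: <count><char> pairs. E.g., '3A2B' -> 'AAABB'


Expanding each <count><char> pair:
  3E -> 'EEE'
  5E -> 'EEEEE'
  4B -> 'BBBB'
  3E -> 'EEE'
  8E -> 'EEEEEEEE'

Decoded = EEEEEEEEBBBBEEEEEEEEEEE


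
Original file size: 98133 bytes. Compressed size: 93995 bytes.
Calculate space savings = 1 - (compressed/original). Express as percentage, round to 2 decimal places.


ratio = compressed/original = 93995/98133 = 0.957833
savings = 1 - ratio = 1 - 0.957833 = 0.042167
as a percentage: 0.042167 * 100 = 4.22%

Space savings = 1 - 93995/98133 = 4.22%


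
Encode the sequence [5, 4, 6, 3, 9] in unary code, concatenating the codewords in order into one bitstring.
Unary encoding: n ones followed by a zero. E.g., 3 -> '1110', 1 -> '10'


Encode each number as n ones followed by a terminating 0:
  5 -> 111110 (6 bits)
  4 -> 11110 (5 bits)
  6 -> 1111110 (7 bits)
  3 -> 1110 (4 bits)
  9 -> 1111111110 (10 bits)
Total length = 6 + 5 + 7 + 4 + 10 = 32 bits.

Unary([5, 4, 6, 3, 9]) = 11111011110111111011101111111110 (32 bits)


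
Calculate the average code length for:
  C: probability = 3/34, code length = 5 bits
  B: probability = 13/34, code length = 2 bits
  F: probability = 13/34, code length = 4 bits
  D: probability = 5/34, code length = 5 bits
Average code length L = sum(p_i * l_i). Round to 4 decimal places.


Weighted contributions p_i * l_i:
  C: (3/34) * 5 = 15/34
  B: (13/34) * 2 = 26/34
  F: (13/34) * 4 = 52/34
  D: (5/34) * 5 = 25/34
Sum = (15 + 26 + 52 + 25)/34 = 118/34

L = 118/34 = 3.4706 bits/symbol


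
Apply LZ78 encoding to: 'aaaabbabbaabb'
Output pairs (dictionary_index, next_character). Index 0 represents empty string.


LZ78 encoding steps:
Dictionary: {0: ''}
Step 1: w='' (idx 0), next='a' -> output (0, 'a'), add 'a' as idx 1
Step 2: w='a' (idx 1), next='a' -> output (1, 'a'), add 'aa' as idx 2
Step 3: w='a' (idx 1), next='b' -> output (1, 'b'), add 'ab' as idx 3
Step 4: w='' (idx 0), next='b' -> output (0, 'b'), add 'b' as idx 4
Step 5: w='ab' (idx 3), next='b' -> output (3, 'b'), add 'abb' as idx 5
Step 6: w='aa' (idx 2), next='b' -> output (2, 'b'), add 'aab' as idx 6
Step 7: w='b' (idx 4), end of input -> output (4, '')


Encoded: [(0, 'a'), (1, 'a'), (1, 'b'), (0, 'b'), (3, 'b'), (2, 'b'), (4, '')]


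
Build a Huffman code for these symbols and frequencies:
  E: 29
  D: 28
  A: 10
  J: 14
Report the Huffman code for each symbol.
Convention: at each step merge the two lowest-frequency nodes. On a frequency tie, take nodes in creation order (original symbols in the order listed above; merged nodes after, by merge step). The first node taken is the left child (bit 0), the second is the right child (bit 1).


Huffman tree construction:
Step 1: Merge A(10) + J(14) = 24
Step 2: Merge (A+J)(24) + D(28) = 52
Step 3: Merge E(29) + ((A+J)+D)(52) = 81
Read each symbol's code off the tree from the root (left child = 0, right child = 1).

Codes:
  E: 0 (length 1)
  D: 11 (length 2)
  A: 100 (length 3)
  J: 101 (length 3)
Average code length: 157/81 = 1.9383 bits/symbol


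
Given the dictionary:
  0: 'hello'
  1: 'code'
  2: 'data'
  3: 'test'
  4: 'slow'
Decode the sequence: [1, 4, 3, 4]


Look up each index in the dictionary:
  1 -> 'code'
  4 -> 'slow'
  3 -> 'test'
  4 -> 'slow'

Decoded: "code slow test slow"


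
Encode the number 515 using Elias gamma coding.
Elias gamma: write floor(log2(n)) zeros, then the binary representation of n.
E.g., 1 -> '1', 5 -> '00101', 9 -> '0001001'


num_bits = floor(log2(515)) + 1 = 10
leading_zeros = num_bits - 1 = 9
binary(515) = 1000000011

Elias gamma(515) = '000000000' + '1000000011' = 0000000001000000011 (19 bits)


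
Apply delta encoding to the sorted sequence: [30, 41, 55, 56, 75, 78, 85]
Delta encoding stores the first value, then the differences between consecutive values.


First value: 30
Deltas:
  41 - 30 = 11
  55 - 41 = 14
  56 - 55 = 1
  75 - 56 = 19
  78 - 75 = 3
  85 - 78 = 7


Delta encoded: [30, 11, 14, 1, 19, 3, 7]


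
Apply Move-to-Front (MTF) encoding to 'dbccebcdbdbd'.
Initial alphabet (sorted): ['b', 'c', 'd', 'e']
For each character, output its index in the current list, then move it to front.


MTF encoding:
'd': index 2 in ['b', 'c', 'd', 'e'] -> ['d', 'b', 'c', 'e']
'b': index 1 in ['d', 'b', 'c', 'e'] -> ['b', 'd', 'c', 'e']
'c': index 2 in ['b', 'd', 'c', 'e'] -> ['c', 'b', 'd', 'e']
'c': index 0 in ['c', 'b', 'd', 'e'] -> ['c', 'b', 'd', 'e']
'e': index 3 in ['c', 'b', 'd', 'e'] -> ['e', 'c', 'b', 'd']
'b': index 2 in ['e', 'c', 'b', 'd'] -> ['b', 'e', 'c', 'd']
'c': index 2 in ['b', 'e', 'c', 'd'] -> ['c', 'b', 'e', 'd']
'd': index 3 in ['c', 'b', 'e', 'd'] -> ['d', 'c', 'b', 'e']
'b': index 2 in ['d', 'c', 'b', 'e'] -> ['b', 'd', 'c', 'e']
'd': index 1 in ['b', 'd', 'c', 'e'] -> ['d', 'b', 'c', 'e']
'b': index 1 in ['d', 'b', 'c', 'e'] -> ['b', 'd', 'c', 'e']
'd': index 1 in ['b', 'd', 'c', 'e'] -> ['d', 'b', 'c', 'e']


Output: [2, 1, 2, 0, 3, 2, 2, 3, 2, 1, 1, 1]


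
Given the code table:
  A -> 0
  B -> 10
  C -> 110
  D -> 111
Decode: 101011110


Decoding:
10 -> B
10 -> B
111 -> D
10 -> B


Result: BBDB


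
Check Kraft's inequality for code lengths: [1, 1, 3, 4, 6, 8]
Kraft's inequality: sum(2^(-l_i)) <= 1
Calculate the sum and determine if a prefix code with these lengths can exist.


Sum = 2^(-1) + 2^(-1) + 2^(-3) + 2^(-4) + 2^(-6) + 2^(-8)
    = 0.5 + 0.5 + 0.125 + 0.0625 + 0.015625 + 0.00390625
    = 309/256 = 1.20703125
Since 1.20703125 > 1, Kraft's inequality is NOT satisfied.
A prefix code with these lengths CANNOT exist.

Kraft sum = 1.20703125. Not satisfied.


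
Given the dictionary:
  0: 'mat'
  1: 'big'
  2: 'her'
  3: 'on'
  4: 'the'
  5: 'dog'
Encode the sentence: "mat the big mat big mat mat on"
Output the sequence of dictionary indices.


Look up each word in the dictionary:
  'mat' -> 0
  'the' -> 4
  'big' -> 1
  'mat' -> 0
  'big' -> 1
  'mat' -> 0
  'mat' -> 0
  'on' -> 3

Encoded: [0, 4, 1, 0, 1, 0, 0, 3]


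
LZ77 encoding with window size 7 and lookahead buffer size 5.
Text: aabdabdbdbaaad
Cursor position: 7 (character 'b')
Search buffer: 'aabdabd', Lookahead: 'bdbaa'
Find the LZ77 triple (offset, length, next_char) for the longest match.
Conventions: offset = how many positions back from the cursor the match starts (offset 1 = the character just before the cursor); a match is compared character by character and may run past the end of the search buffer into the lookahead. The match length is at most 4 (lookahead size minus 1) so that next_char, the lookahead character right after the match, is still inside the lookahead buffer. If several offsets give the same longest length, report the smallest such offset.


Try each offset into the search buffer:
  offset=1 (pos 6, char 'd'): match length 0
  offset=2 (pos 5, char 'b'): match length 3
  offset=3 (pos 4, char 'a'): match length 0
  offset=4 (pos 3, char 'd'): match length 0
  offset=5 (pos 2, char 'b'): match length 2
  offset=6 (pos 1, char 'a'): match length 0
  offset=7 (pos 0, char 'a'): match length 0
Longest match has length 3 at offset 2.
next_char = character at position 7 + 3 = 10 -> 'a'

Best match: offset=2, length=3 (matching 'bdb' starting at position 5)
LZ77 triple: (2, 3, 'a')


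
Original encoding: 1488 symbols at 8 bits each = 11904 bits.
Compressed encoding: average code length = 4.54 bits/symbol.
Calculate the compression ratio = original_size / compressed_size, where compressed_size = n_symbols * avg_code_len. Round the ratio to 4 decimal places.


original_size = n_symbols * orig_bits = 1488 * 8 = 11904 bits
compressed_size = n_symbols * avg_code_len = 1488 * 4.54 = 6755.52 bits
ratio = original_size / compressed_size = 11904 / 6755.52 = 1.7621

Compression ratio = 1.7621


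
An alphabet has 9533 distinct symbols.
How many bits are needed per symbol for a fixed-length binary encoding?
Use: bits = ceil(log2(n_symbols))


log2(9533) = 13.2187
Bracket: 2^13 = 8192 < 9533 <= 2^14 = 16384
So ceil(log2(9533)) = 14

bits = ceil(log2(9533)) = ceil(13.2187) = 14 bits


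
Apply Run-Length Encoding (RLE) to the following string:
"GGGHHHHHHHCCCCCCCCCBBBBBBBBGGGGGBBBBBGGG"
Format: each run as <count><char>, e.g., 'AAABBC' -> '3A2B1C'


Scanning runs left to right:
  i=0: run of 'G' x 3 -> '3G'
  i=3: run of 'H' x 7 -> '7H'
  i=10: run of 'C' x 9 -> '9C'
  i=19: run of 'B' x 8 -> '8B'
  i=27: run of 'G' x 5 -> '5G'
  i=32: run of 'B' x 5 -> '5B'
  i=37: run of 'G' x 3 -> '3G'

RLE = 3G7H9C8B5G5B3G


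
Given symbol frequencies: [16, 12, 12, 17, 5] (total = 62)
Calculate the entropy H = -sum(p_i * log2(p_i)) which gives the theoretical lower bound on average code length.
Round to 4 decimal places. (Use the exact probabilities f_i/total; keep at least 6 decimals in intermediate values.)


Per-symbol terms -p_i * log2(p_i) with p_i = f_i/62:
  p = 16/62 = 0.258065: log2(p) = -1.954196, -p*log2(p) = 0.504309
  p = 12/62 = 0.193548: log2(p) = -2.369234, -p*log2(p) = 0.458561
  p = 12/62 = 0.193548: log2(p) = -2.369234, -p*log2(p) = 0.458561
  p = 17/62 = 0.274194: log2(p) = -1.866733, -p*log2(p) = 0.511846
  p = 5/62 = 0.080645: log2(p) = -3.632268, -p*log2(p) = 0.292925
H = 0.504309 + 0.458561 + 0.458561 + 0.511846 + 0.292925 = 2.226202

H = 2.2262 bits/symbol


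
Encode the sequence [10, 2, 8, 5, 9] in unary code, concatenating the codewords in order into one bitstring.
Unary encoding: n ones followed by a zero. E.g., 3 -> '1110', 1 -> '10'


Encode each number as n ones followed by a terminating 0:
  10 -> 11111111110 (11 bits)
  2 -> 110 (3 bits)
  8 -> 111111110 (9 bits)
  5 -> 111110 (6 bits)
  9 -> 1111111110 (10 bits)
Total length = 11 + 3 + 9 + 6 + 10 = 39 bits.

Unary([10, 2, 8, 5, 9]) = 111111111101101111111101111101111111110 (39 bits)


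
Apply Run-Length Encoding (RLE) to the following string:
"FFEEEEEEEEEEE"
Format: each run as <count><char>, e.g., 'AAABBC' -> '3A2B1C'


Scanning runs left to right:
  i=0: run of 'F' x 2 -> '2F'
  i=2: run of 'E' x 11 -> '11E'

RLE = 2F11E


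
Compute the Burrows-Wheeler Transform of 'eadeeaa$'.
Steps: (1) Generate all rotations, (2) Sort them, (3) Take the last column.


Rotations (sorted):
  0: $eadeeaa -> last char: a
  1: a$eadeea -> last char: a
  2: aa$eadee -> last char: e
  3: adeeaa$e -> last char: e
  4: deeaa$ea -> last char: a
  5: eaa$eade -> last char: e
  6: eadeeaa$ -> last char: $
  7: eeaa$ead -> last char: d


BWT = aaeeae$d


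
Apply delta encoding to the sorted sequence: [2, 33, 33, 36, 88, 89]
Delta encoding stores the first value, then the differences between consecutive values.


First value: 2
Deltas:
  33 - 2 = 31
  33 - 33 = 0
  36 - 33 = 3
  88 - 36 = 52
  89 - 88 = 1


Delta encoded: [2, 31, 0, 3, 52, 1]


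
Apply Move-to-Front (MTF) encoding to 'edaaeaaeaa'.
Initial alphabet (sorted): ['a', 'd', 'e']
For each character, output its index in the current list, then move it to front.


MTF encoding:
'e': index 2 in ['a', 'd', 'e'] -> ['e', 'a', 'd']
'd': index 2 in ['e', 'a', 'd'] -> ['d', 'e', 'a']
'a': index 2 in ['d', 'e', 'a'] -> ['a', 'd', 'e']
'a': index 0 in ['a', 'd', 'e'] -> ['a', 'd', 'e']
'e': index 2 in ['a', 'd', 'e'] -> ['e', 'a', 'd']
'a': index 1 in ['e', 'a', 'd'] -> ['a', 'e', 'd']
'a': index 0 in ['a', 'e', 'd'] -> ['a', 'e', 'd']
'e': index 1 in ['a', 'e', 'd'] -> ['e', 'a', 'd']
'a': index 1 in ['e', 'a', 'd'] -> ['a', 'e', 'd']
'a': index 0 in ['a', 'e', 'd'] -> ['a', 'e', 'd']


Output: [2, 2, 2, 0, 2, 1, 0, 1, 1, 0]


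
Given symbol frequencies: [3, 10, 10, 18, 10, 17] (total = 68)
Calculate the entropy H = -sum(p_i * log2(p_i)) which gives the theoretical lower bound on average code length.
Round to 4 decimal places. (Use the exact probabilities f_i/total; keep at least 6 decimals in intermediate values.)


Per-symbol terms -p_i * log2(p_i) with p_i = f_i/68:
  p = 3/68 = 0.044118: log2(p) = -4.502500, -p*log2(p) = 0.198640
  p = 10/68 = 0.147059: log2(p) = -2.765535, -p*log2(p) = 0.406696
  p = 10/68 = 0.147059: log2(p) = -2.765535, -p*log2(p) = 0.406696
  p = 18/68 = 0.264706: log2(p) = -1.917538, -p*log2(p) = 0.507584
  p = 10/68 = 0.147059: log2(p) = -2.765535, -p*log2(p) = 0.406696
  p = 17/68 = 0.250000: log2(p) = -2.000000, -p*log2(p) = 0.500000
H = 0.198640 + 0.406696 + 0.406696 + 0.507584 + 0.406696 + 0.500000 = 2.426312

H = 2.4263 bits/symbol


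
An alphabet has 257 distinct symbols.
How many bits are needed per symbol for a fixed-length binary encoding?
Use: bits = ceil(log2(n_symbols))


log2(257) = 8.0056
Bracket: 2^8 = 256 < 257 <= 2^9 = 512
So ceil(log2(257)) = 9

bits = ceil(log2(257)) = ceil(8.0056) = 9 bits


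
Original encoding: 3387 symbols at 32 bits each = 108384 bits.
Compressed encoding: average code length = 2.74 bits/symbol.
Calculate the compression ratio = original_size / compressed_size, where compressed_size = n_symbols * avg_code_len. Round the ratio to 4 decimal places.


original_size = n_symbols * orig_bits = 3387 * 32 = 108384 bits
compressed_size = n_symbols * avg_code_len = 3387 * 2.74 = 9280.38 bits
ratio = original_size / compressed_size = 108384 / 9280.38 = 11.6788

Compression ratio = 11.6788


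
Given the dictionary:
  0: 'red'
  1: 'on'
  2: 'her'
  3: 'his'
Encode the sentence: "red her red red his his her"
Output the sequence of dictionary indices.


Look up each word in the dictionary:
  'red' -> 0
  'her' -> 2
  'red' -> 0
  'red' -> 0
  'his' -> 3
  'his' -> 3
  'her' -> 2

Encoded: [0, 2, 0, 0, 3, 3, 2]


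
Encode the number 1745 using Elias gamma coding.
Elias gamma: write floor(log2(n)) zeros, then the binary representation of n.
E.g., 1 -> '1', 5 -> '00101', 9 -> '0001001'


num_bits = floor(log2(1745)) + 1 = 11
leading_zeros = num_bits - 1 = 10
binary(1745) = 11011010001

Elias gamma(1745) = '0000000000' + '11011010001' = 000000000011011010001 (21 bits)


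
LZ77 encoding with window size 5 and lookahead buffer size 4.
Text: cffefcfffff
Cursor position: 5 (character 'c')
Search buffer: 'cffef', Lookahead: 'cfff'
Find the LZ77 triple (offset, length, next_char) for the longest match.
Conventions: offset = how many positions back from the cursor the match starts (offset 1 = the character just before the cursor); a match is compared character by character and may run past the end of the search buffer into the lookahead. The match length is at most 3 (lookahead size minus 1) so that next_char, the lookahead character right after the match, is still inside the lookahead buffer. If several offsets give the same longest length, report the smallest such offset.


Try each offset into the search buffer:
  offset=1 (pos 4, char 'f'): match length 0
  offset=2 (pos 3, char 'e'): match length 0
  offset=3 (pos 2, char 'f'): match length 0
  offset=4 (pos 1, char 'f'): match length 0
  offset=5 (pos 0, char 'c'): match length 3
Longest match has length 3 at offset 5.
next_char = character at position 5 + 3 = 8 -> 'f'

Best match: offset=5, length=3 (matching 'cff' starting at position 0)
LZ77 triple: (5, 3, 'f')


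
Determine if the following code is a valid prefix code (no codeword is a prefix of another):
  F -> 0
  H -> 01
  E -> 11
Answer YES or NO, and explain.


Checking each pair (does one codeword prefix another?):
  F='0' vs H='01': prefix -- VIOLATION

NO -- this is NOT a valid prefix code. F (0) is a prefix of H (01).


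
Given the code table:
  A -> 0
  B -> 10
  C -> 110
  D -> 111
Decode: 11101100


Decoding:
111 -> D
0 -> A
110 -> C
0 -> A


Result: DACA


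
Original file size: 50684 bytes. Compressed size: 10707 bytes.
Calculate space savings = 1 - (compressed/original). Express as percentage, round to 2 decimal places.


ratio = compressed/original = 10707/50684 = 0.21125
savings = 1 - ratio = 1 - 0.21125 = 0.78875
as a percentage: 0.78875 * 100 = 78.87%

Space savings = 1 - 10707/50684 = 78.87%


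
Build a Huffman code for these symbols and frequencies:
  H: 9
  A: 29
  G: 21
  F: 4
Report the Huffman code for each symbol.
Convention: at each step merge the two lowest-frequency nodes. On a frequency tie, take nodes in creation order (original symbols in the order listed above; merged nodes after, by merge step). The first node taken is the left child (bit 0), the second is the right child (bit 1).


Huffman tree construction:
Step 1: Merge F(4) + H(9) = 13
Step 2: Merge (F+H)(13) + G(21) = 34
Step 3: Merge A(29) + ((F+H)+G)(34) = 63
Read each symbol's code off the tree from the root (left child = 0, right child = 1).

Codes:
  H: 101 (length 3)
  A: 0 (length 1)
  G: 11 (length 2)
  F: 100 (length 3)
Average code length: 110/63 = 1.7460 bits/symbol


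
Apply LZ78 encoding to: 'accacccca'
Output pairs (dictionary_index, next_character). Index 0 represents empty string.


LZ78 encoding steps:
Dictionary: {0: ''}
Step 1: w='' (idx 0), next='a' -> output (0, 'a'), add 'a' as idx 1
Step 2: w='' (idx 0), next='c' -> output (0, 'c'), add 'c' as idx 2
Step 3: w='c' (idx 2), next='a' -> output (2, 'a'), add 'ca' as idx 3
Step 4: w='c' (idx 2), next='c' -> output (2, 'c'), add 'cc' as idx 4
Step 5: w='cc' (idx 4), next='a' -> output (4, 'a'), add 'cca' as idx 5


Encoded: [(0, 'a'), (0, 'c'), (2, 'a'), (2, 'c'), (4, 'a')]


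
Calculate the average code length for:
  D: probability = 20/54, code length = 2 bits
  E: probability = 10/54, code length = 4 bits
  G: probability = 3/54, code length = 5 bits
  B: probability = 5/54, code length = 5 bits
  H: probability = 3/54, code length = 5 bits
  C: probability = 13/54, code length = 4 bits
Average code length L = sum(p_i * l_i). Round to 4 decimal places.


Weighted contributions p_i * l_i:
  D: (20/54) * 2 = 40/54
  E: (10/54) * 4 = 40/54
  G: (3/54) * 5 = 15/54
  B: (5/54) * 5 = 25/54
  H: (3/54) * 5 = 15/54
  C: (13/54) * 4 = 52/54
Sum = (40 + 40 + 15 + 25 + 15 + 52)/54 = 187/54

L = 187/54 = 3.4630 bits/symbol


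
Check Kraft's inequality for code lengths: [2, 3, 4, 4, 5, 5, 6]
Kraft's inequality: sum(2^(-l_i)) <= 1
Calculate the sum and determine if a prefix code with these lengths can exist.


Sum = 2^(-2) + 2^(-3) + 2^(-4) + 2^(-4) + 2^(-5) + 2^(-5) + 2^(-6)
    = 0.25 + 0.125 + 0.0625 + 0.0625 + 0.03125 + 0.03125 + 0.015625
    = 37/64 = 0.578125
Since 0.578125 <= 1, Kraft's inequality IS satisfied.
A prefix code with these lengths CAN exist.

Kraft sum = 0.578125. Satisfied.


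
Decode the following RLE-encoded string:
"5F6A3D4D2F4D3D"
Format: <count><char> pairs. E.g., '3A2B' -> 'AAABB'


Expanding each <count><char> pair:
  5F -> 'FFFFF'
  6A -> 'AAAAAA'
  3D -> 'DDD'
  4D -> 'DDDD'
  2F -> 'FF'
  4D -> 'DDDD'
  3D -> 'DDD'

Decoded = FFFFFAAAAAADDDDDDDFFDDDDDDD


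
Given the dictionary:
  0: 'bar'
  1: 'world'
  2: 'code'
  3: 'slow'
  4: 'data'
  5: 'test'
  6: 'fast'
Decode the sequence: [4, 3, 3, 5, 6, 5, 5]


Look up each index in the dictionary:
  4 -> 'data'
  3 -> 'slow'
  3 -> 'slow'
  5 -> 'test'
  6 -> 'fast'
  5 -> 'test'
  5 -> 'test'

Decoded: "data slow slow test fast test test"


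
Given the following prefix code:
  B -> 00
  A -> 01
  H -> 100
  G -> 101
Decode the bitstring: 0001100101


Decoding step by step:
Bits 00 -> B
Bits 01 -> A
Bits 100 -> H
Bits 101 -> G


Decoded message: BAHG


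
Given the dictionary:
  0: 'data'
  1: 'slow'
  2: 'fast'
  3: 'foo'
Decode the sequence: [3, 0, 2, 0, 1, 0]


Look up each index in the dictionary:
  3 -> 'foo'
  0 -> 'data'
  2 -> 'fast'
  0 -> 'data'
  1 -> 'slow'
  0 -> 'data'

Decoded: "foo data fast data slow data"


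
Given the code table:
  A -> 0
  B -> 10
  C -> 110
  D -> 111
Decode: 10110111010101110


Decoding:
10 -> B
110 -> C
111 -> D
0 -> A
10 -> B
10 -> B
111 -> D
0 -> A


Result: BCDABBDA


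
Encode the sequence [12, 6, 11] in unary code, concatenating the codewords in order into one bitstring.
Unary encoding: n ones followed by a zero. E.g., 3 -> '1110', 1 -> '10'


Encode each number as n ones followed by a terminating 0:
  12 -> 1111111111110 (13 bits)
  6 -> 1111110 (7 bits)
  11 -> 111111111110 (12 bits)
Total length = 13 + 7 + 12 = 32 bits.

Unary([12, 6, 11]) = 11111111111101111110111111111110 (32 bits)


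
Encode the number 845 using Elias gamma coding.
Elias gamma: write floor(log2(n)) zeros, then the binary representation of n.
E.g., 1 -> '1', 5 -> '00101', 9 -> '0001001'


num_bits = floor(log2(845)) + 1 = 10
leading_zeros = num_bits - 1 = 9
binary(845) = 1101001101

Elias gamma(845) = '000000000' + '1101001101' = 0000000001101001101 (19 bits)


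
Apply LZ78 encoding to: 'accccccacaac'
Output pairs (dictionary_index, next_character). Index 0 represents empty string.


LZ78 encoding steps:
Dictionary: {0: ''}
Step 1: w='' (idx 0), next='a' -> output (0, 'a'), add 'a' as idx 1
Step 2: w='' (idx 0), next='c' -> output (0, 'c'), add 'c' as idx 2
Step 3: w='c' (idx 2), next='c' -> output (2, 'c'), add 'cc' as idx 3
Step 4: w='cc' (idx 3), next='c' -> output (3, 'c'), add 'ccc' as idx 4
Step 5: w='a' (idx 1), next='c' -> output (1, 'c'), add 'ac' as idx 5
Step 6: w='a' (idx 1), next='a' -> output (1, 'a'), add 'aa' as idx 6
Step 7: w='c' (idx 2), end of input -> output (2, '')


Encoded: [(0, 'a'), (0, 'c'), (2, 'c'), (3, 'c'), (1, 'c'), (1, 'a'), (2, '')]


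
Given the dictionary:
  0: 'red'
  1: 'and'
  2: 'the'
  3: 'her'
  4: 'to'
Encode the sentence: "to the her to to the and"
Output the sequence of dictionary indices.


Look up each word in the dictionary:
  'to' -> 4
  'the' -> 2
  'her' -> 3
  'to' -> 4
  'to' -> 4
  'the' -> 2
  'and' -> 1

Encoded: [4, 2, 3, 4, 4, 2, 1]


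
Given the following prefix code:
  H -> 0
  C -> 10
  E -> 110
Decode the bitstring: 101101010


Decoding step by step:
Bits 10 -> C
Bits 110 -> E
Bits 10 -> C
Bits 10 -> C


Decoded message: CECC


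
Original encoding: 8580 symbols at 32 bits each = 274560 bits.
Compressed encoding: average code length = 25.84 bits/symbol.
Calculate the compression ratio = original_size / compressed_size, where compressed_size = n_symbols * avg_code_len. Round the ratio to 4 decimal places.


original_size = n_symbols * orig_bits = 8580 * 32 = 274560 bits
compressed_size = n_symbols * avg_code_len = 8580 * 25.84 = 221707.2 bits
ratio = original_size / compressed_size = 274560 / 221707.2 = 1.2384

Compression ratio = 1.2384


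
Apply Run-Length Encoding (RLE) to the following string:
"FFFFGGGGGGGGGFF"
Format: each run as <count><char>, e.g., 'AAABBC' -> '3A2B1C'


Scanning runs left to right:
  i=0: run of 'F' x 4 -> '4F'
  i=4: run of 'G' x 9 -> '9G'
  i=13: run of 'F' x 2 -> '2F'

RLE = 4F9G2F


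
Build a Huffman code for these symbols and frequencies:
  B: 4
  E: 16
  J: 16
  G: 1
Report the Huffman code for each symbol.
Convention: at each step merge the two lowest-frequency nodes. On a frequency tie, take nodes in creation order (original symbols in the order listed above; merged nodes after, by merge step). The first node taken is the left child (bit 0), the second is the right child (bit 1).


Huffman tree construction:
Step 1: Merge G(1) + B(4) = 5
Step 2: Merge (G+B)(5) + E(16) = 21
Step 3: Merge J(16) + ((G+B)+E)(21) = 37
Read each symbol's code off the tree from the root (left child = 0, right child = 1).

Codes:
  B: 101 (length 3)
  E: 11 (length 2)
  J: 0 (length 1)
  G: 100 (length 3)
Average code length: 63/37 = 1.7027 bits/symbol


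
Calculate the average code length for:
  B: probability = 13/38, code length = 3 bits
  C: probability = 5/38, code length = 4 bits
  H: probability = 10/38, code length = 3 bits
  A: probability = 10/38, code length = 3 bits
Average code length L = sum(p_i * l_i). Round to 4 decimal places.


Weighted contributions p_i * l_i:
  B: (13/38) * 3 = 39/38
  C: (5/38) * 4 = 20/38
  H: (10/38) * 3 = 30/38
  A: (10/38) * 3 = 30/38
Sum = (39 + 20 + 30 + 30)/38 = 119/38

L = 119/38 = 3.1316 bits/symbol


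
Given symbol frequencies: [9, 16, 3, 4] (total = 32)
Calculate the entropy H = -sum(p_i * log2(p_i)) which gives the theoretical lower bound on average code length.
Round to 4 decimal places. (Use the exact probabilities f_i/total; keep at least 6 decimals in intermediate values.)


Per-symbol terms -p_i * log2(p_i) with p_i = f_i/32:
  p = 9/32 = 0.281250: log2(p) = -1.830075, -p*log2(p) = 0.514709
  p = 16/32 = 0.500000: log2(p) = -1.000000, -p*log2(p) = 0.500000
  p = 3/32 = 0.093750: log2(p) = -3.415037, -p*log2(p) = 0.320160
  p = 4/32 = 0.125000: log2(p) = -3.000000, -p*log2(p) = 0.375000
H = 0.514709 + 0.500000 + 0.320160 + 0.375000 = 1.709869

H = 1.7099 bits/symbol


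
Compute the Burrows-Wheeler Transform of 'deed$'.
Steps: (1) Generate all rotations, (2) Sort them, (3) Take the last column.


Rotations (sorted):
  0: $deed -> last char: d
  1: d$dee -> last char: e
  2: deed$ -> last char: $
  3: ed$de -> last char: e
  4: eed$d -> last char: d


BWT = de$ed


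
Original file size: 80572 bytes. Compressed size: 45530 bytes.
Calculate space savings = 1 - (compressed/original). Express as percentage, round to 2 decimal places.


ratio = compressed/original = 45530/80572 = 0.565085
savings = 1 - ratio = 1 - 0.565085 = 0.434915
as a percentage: 0.434915 * 100 = 43.49%

Space savings = 1 - 45530/80572 = 43.49%


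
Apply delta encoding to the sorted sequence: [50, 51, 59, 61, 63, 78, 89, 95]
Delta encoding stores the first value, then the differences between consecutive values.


First value: 50
Deltas:
  51 - 50 = 1
  59 - 51 = 8
  61 - 59 = 2
  63 - 61 = 2
  78 - 63 = 15
  89 - 78 = 11
  95 - 89 = 6


Delta encoded: [50, 1, 8, 2, 2, 15, 11, 6]


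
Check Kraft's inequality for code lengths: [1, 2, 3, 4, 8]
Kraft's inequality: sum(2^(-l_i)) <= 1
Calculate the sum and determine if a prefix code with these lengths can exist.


Sum = 2^(-1) + 2^(-2) + 2^(-3) + 2^(-4) + 2^(-8)
    = 0.5 + 0.25 + 0.125 + 0.0625 + 0.00390625
    = 241/256 = 0.94140625
Since 0.94140625 <= 1, Kraft's inequality IS satisfied.
A prefix code with these lengths CAN exist.

Kraft sum = 0.94140625. Satisfied.


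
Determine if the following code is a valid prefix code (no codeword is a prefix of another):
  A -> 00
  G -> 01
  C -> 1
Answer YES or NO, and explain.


Checking each pair (does one codeword prefix another?):
  A='00' vs G='01': no prefix
  A='00' vs C='1': no prefix
  G='01' vs A='00': no prefix
  G='01' vs C='1': no prefix
  C='1' vs A='00': no prefix
  C='1' vs G='01': no prefix
No violation found over all pairs.

YES -- this is a valid prefix code. No codeword is a prefix of any other codeword.


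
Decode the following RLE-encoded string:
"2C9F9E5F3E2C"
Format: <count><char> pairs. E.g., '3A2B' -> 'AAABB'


Expanding each <count><char> pair:
  2C -> 'CC'
  9F -> 'FFFFFFFFF'
  9E -> 'EEEEEEEEE'
  5F -> 'FFFFF'
  3E -> 'EEE'
  2C -> 'CC'

Decoded = CCFFFFFFFFFEEEEEEEEEFFFFFEEECC


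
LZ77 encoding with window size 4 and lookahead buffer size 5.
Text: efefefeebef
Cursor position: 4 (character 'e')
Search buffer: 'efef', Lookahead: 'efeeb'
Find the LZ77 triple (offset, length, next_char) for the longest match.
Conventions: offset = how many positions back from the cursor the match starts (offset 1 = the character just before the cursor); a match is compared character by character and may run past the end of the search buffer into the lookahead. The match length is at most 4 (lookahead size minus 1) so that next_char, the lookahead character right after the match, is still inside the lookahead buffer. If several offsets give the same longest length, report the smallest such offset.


Try each offset into the search buffer:
  offset=1 (pos 3, char 'f'): match length 0
  offset=2 (pos 2, char 'e'): match length 3
  offset=3 (pos 1, char 'f'): match length 0
  offset=4 (pos 0, char 'e'): match length 3
Longest match has length 3, found at offsets 2, 4; take the smallest, offset 2.
next_char = character at position 4 + 3 = 7 -> 'e'

Best match: offset=2, length=3 (matching 'efe' starting at position 2)
LZ77 triple: (2, 3, 'e')


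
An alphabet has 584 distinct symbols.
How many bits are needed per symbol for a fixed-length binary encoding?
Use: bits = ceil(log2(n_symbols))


log2(584) = 9.1898
Bracket: 2^9 = 512 < 584 <= 2^10 = 1024
So ceil(log2(584)) = 10

bits = ceil(log2(584)) = ceil(9.1898) = 10 bits


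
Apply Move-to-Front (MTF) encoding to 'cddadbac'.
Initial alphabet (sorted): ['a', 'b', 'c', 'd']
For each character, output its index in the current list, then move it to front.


MTF encoding:
'c': index 2 in ['a', 'b', 'c', 'd'] -> ['c', 'a', 'b', 'd']
'd': index 3 in ['c', 'a', 'b', 'd'] -> ['d', 'c', 'a', 'b']
'd': index 0 in ['d', 'c', 'a', 'b'] -> ['d', 'c', 'a', 'b']
'a': index 2 in ['d', 'c', 'a', 'b'] -> ['a', 'd', 'c', 'b']
'd': index 1 in ['a', 'd', 'c', 'b'] -> ['d', 'a', 'c', 'b']
'b': index 3 in ['d', 'a', 'c', 'b'] -> ['b', 'd', 'a', 'c']
'a': index 2 in ['b', 'd', 'a', 'c'] -> ['a', 'b', 'd', 'c']
'c': index 3 in ['a', 'b', 'd', 'c'] -> ['c', 'a', 'b', 'd']


Output: [2, 3, 0, 2, 1, 3, 2, 3]


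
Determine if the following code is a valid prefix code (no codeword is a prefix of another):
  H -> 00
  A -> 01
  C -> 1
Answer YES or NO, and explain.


Checking each pair (does one codeword prefix another?):
  H='00' vs A='01': no prefix
  H='00' vs C='1': no prefix
  A='01' vs H='00': no prefix
  A='01' vs C='1': no prefix
  C='1' vs H='00': no prefix
  C='1' vs A='01': no prefix
No violation found over all pairs.

YES -- this is a valid prefix code. No codeword is a prefix of any other codeword.


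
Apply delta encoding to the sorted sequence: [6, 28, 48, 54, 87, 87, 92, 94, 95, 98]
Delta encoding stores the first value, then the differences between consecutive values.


First value: 6
Deltas:
  28 - 6 = 22
  48 - 28 = 20
  54 - 48 = 6
  87 - 54 = 33
  87 - 87 = 0
  92 - 87 = 5
  94 - 92 = 2
  95 - 94 = 1
  98 - 95 = 3


Delta encoded: [6, 22, 20, 6, 33, 0, 5, 2, 1, 3]


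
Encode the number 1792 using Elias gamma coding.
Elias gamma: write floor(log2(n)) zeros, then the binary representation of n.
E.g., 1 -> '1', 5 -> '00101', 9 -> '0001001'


num_bits = floor(log2(1792)) + 1 = 11
leading_zeros = num_bits - 1 = 10
binary(1792) = 11100000000

Elias gamma(1792) = '0000000000' + '11100000000' = 000000000011100000000 (21 bits)


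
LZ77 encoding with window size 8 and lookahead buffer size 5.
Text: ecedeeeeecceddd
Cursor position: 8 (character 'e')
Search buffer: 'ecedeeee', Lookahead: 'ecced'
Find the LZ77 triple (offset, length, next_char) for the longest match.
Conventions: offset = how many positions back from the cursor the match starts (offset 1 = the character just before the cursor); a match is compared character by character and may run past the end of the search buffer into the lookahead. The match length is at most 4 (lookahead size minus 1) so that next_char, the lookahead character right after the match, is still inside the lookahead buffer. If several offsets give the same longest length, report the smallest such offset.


Try each offset into the search buffer:
  offset=1 (pos 7, char 'e'): match length 1
  offset=2 (pos 6, char 'e'): match length 1
  offset=3 (pos 5, char 'e'): match length 1
  offset=4 (pos 4, char 'e'): match length 1
  offset=5 (pos 3, char 'd'): match length 0
  offset=6 (pos 2, char 'e'): match length 1
  offset=7 (pos 1, char 'c'): match length 0
  offset=8 (pos 0, char 'e'): match length 2
Longest match has length 2 at offset 8.
next_char = character at position 8 + 2 = 10 -> 'c'

Best match: offset=8, length=2 (matching 'ec' starting at position 0)
LZ77 triple: (8, 2, 'c')


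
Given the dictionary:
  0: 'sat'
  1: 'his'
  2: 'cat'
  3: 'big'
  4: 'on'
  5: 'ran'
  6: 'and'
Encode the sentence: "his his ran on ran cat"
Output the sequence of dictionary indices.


Look up each word in the dictionary:
  'his' -> 1
  'his' -> 1
  'ran' -> 5
  'on' -> 4
  'ran' -> 5
  'cat' -> 2

Encoded: [1, 1, 5, 4, 5, 2]


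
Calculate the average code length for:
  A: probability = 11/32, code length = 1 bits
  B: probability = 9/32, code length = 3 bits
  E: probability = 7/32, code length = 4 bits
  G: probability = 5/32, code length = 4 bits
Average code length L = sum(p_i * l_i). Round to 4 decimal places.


Weighted contributions p_i * l_i:
  A: (11/32) * 1 = 11/32
  B: (9/32) * 3 = 27/32
  E: (7/32) * 4 = 28/32
  G: (5/32) * 4 = 20/32
Sum = (11 + 27 + 28 + 20)/32 = 86/32

L = 86/32 = 2.6875 bits/symbol


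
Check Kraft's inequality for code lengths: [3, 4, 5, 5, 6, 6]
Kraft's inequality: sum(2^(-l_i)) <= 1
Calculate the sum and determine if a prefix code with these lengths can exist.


Sum = 2^(-3) + 2^(-4) + 2^(-5) + 2^(-5) + 2^(-6) + 2^(-6)
    = 0.125 + 0.0625 + 0.03125 + 0.03125 + 0.015625 + 0.015625
    = 18/64 = 0.28125
Since 0.28125 <= 1, Kraft's inequality IS satisfied.
A prefix code with these lengths CAN exist.

Kraft sum = 0.28125. Satisfied.
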